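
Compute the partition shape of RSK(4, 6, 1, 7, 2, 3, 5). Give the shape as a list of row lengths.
Row-insert each entry into an empty tableau.

After inserting 4: P = [[4]].
After inserting 6: P = [[4, 6]].
After inserting 1: P = [[1, 6], [4]].
After inserting 7: P = [[1, 6, 7], [4]].
After inserting 2: P = [[1, 2, 7], [4, 6]].
After inserting 3: P = [[1, 2, 3], [4, 6, 7]].
After inserting 5: P = [[1, 2, 3, 5], [4, 6, 7]].

The final insertion tableau P = [[1, 2, 3, 5], [4, 6, 7]] has shape [4, 3].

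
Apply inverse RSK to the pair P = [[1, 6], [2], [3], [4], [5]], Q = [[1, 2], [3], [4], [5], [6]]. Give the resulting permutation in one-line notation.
Reverse the RSK construction: for i from n down to 1, find the cell of Q containing i, remove the entry at that cell from P, and reverse-bump it up through P; the value ejected from row 1 is w(i).

Step i=6: Q has 6 at row 5, column 1; remove 5 from row 5 of P and reverse-bump: 5 enters row 4 and ejects 4; 4 enters row 3 and ejects 3; 3 enters row 2 and ejects 2; 2 enters row 1 and ejects 1. So w(6) = 1. P is now [[2, 6], [3], [4], [5]].
Step i=5: Q has 5 at row 4, column 1; remove 5 from row 4 of P and reverse-bump: 5 enters row 3 and ejects 4; 4 enters row 2 and ejects 3; 3 enters row 1 and ejects 2. So w(5) = 2. P is now [[3, 6], [4], [5]].
Step i=4: Q has 4 at row 3, column 1; remove 5 from row 3 of P and reverse-bump: 5 enters row 2 and ejects 4; 4 enters row 1 and ejects 3. So w(4) = 3. P is now [[4, 6], [5]].
Step i=3: Q has 3 at row 2, column 1; remove 5 from row 2 of P and reverse-bump: 5 enters row 1 and ejects 4. So w(3) = 4. P is now [[5, 6]].
Step i=2: Q has 2 at row 1, column 2; remove that cell from P, ejecting 6. So w(2) = 6. P is now [[5]].
Step i=1: Q has 1 at row 1, column 1; remove that cell from P, ejecting 5. So w(1) = 5. P is now [].

So w = 5 6 4 3 2 1.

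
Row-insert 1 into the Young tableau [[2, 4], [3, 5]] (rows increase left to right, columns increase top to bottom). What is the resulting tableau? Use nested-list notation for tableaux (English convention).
In row 1, 1 replaces 2 (the leftmost entry greater than 1); 2 is bumped to row 2. In row 2, 2 replaces 3 (the leftmost entry greater than 2); 3 is bumped to row 3. 3 starts a new row 3. The new tableau is [[1, 4], [2, 5], [3]].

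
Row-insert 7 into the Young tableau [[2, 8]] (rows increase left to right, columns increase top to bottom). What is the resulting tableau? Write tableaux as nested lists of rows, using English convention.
[[2, 7], [8]]

In row 1, 7 replaces 8 (the leftmost entry greater than 7); 8 is bumped to row 2. 8 starts a new row 2. The new tableau is [[2, 7], [8]].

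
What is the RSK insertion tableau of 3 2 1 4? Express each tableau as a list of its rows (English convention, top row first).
After inserting 3: P = [[3]].
After inserting 2: P = [[2], [3]].
After inserting 1: P = [[1], [2], [3]].
After inserting 4: P = [[1, 4], [2], [3]].

So P = [[1, 4], [2], [3]].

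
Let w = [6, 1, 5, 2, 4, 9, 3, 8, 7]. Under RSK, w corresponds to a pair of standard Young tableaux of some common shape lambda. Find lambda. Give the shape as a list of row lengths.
[4, 2, 2, 1]

Row-insert each entry into an empty tableau.

After inserting 6: P = [[6]].
After inserting 1: P = [[1], [6]].
After inserting 5: P = [[1, 5], [6]].
After inserting 2: P = [[1, 2], [5], [6]].
After inserting 4: P = [[1, 2, 4], [5], [6]].
After inserting 9: P = [[1, 2, 4, 9], [5], [6]].
After inserting 3: P = [[1, 2, 3, 9], [4], [5], [6]].
After inserting 8: P = [[1, 2, 3, 8], [4, 9], [5], [6]].
After inserting 7: P = [[1, 2, 3, 7], [4, 8], [5, 9], [6]].

The final insertion tableau P = [[1, 2, 3, 7], [4, 8], [5, 9], [6]] has shape [4, 2, 2, 1].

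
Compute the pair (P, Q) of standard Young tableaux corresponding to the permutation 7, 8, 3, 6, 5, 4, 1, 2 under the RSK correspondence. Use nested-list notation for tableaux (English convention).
P = [[1, 2], [3, 4], [5, 8], [6], [7]], Q = [[1, 2], [3, 4], [5, 8], [6], [7]]

Insert each entry of the permutation into P by Schensted row insertion, recording in Q the position of each new cell.

Insert 7: appended to row 1. P = [[7]], Q = [[1]].
Insert 8: appended to row 1. P = [[7, 8]], Q = [[1, 2]].
Insert 3: 3 bumps 7 from row 1; 7 starts row 2. P = [[3, 8], [7]], Q = [[1, 2], [3]].
Insert 6: 6 bumps 8 from row 1; 8 appends to row 2. P = [[3, 6], [7, 8]], Q = [[1, 2], [3, 4]].
Insert 5: 5 bumps 6 from row 1; 6 bumps 7 from row 2; 7 starts row 3. P = [[3, 5], [6, 8], [7]], Q = [[1, 2], [3, 4], [5]].
Insert 4: 4 bumps 5 from row 1; 5 bumps 6 from row 2; 6 bumps 7 from row 3; 7 starts row 4. P = [[3, 4], [5, 8], [6], [7]], Q = [[1, 2], [3, 4], [5], [6]].
Insert 1: 1 bumps 3 from row 1; 3 bumps 5 from row 2; 5 bumps 6 from row 3; 6 bumps 7 from row 4; 7 starts row 5. P = [[1, 4], [3, 8], [5], [6], [7]], Q = [[1, 2], [3, 4], [5], [6], [7]].
Insert 2: 2 bumps 4 from row 1; 4 bumps 8 from row 2; 8 appends to row 3. P = [[1, 2], [3, 4], [5, 8], [6], [7]], Q = [[1, 2], [3, 4], [5, 8], [6], [7]].

So P = [[1, 2], [3, 4], [5, 8], [6], [7]], Q = [[1, 2], [3, 4], [5, 8], [6], [7]].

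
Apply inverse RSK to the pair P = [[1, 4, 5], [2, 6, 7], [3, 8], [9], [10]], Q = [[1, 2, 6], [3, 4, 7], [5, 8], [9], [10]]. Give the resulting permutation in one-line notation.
Reverse the RSK construction: for i from n down to 1, find the cell of Q containing i, remove the entry at that cell from P, and reverse-bump it up through P; the value ejected from row 1 is w(i).

Step i=10: Q has 10 at row 5, column 1; remove 10 from row 5 of P and reverse-bump: 10 enters row 4 and ejects 9; 9 enters row 3 and ejects 8; 8 enters row 2 and ejects 7; 7 enters row 1 and ejects 5. So w(10) = 5. P is now [[1, 4, 7], [2, 6, 8], [3, 9], [10]].
Step i=9: Q has 9 at row 4, column 1; remove 10 from row 4 of P and reverse-bump: 10 enters row 3 and ejects 9; 9 enters row 2 and ejects 8; 8 enters row 1 and ejects 7. So w(9) = 7. P is now [[1, 4, 8], [2, 6, 9], [3, 10]].
Step i=8: Q has 8 at row 3, column 2; remove 10 from row 3 of P and reverse-bump: 10 enters row 2 and ejects 9; 9 enters row 1 and ejects 8. So w(8) = 8. P is now [[1, 4, 9], [2, 6, 10], [3]].
Step i=7: Q has 7 at row 2, column 3; remove 10 from row 2 of P and reverse-bump: 10 enters row 1 and ejects 9. So w(7) = 9. P is now [[1, 4, 10], [2, 6], [3]].
Step i=6: Q has 6 at row 1, column 3; remove that cell from P, ejecting 10. So w(6) = 10. P is now [[1, 4], [2, 6], [3]].
Step i=5: Q has 5 at row 3, column 1; remove 3 from row 3 of P and reverse-bump: 3 enters row 2 and ejects 2; 2 enters row 1 and ejects 1. So w(5) = 1. P is now [[2, 4], [3, 6]].
Step i=4: Q has 4 at row 2, column 2; remove 6 from row 2 of P and reverse-bump: 6 enters row 1 and ejects 4. So w(4) = 4. P is now [[2, 6], [3]].
Step i=3: Q has 3 at row 2, column 1; remove 3 from row 2 of P and reverse-bump: 3 enters row 1 and ejects 2. So w(3) = 2. P is now [[3, 6]].
Step i=2: Q has 2 at row 1, column 2; remove that cell from P, ejecting 6. So w(2) = 6. P is now [[3]].
Step i=1: Q has 1 at row 1, column 1; remove that cell from P, ejecting 3. So w(1) = 3. P is now [].

So w = 3 6 2 4 1 10 9 8 7 5.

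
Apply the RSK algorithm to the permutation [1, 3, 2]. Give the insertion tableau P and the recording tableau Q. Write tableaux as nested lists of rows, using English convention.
P = [[1, 2], [3]], Q = [[1, 2], [3]]

Insert each entry of the permutation into P by Schensted row insertion, recording in Q the position of each new cell.

Insert 1: appended to row 1. P = [[1]], Q = [[1]].
Insert 3: appended to row 1. P = [[1, 3]], Q = [[1, 2]].
Insert 2: 2 bumps 3 from row 1; 3 starts row 2. P = [[1, 2], [3]], Q = [[1, 2], [3]].

So P = [[1, 2], [3]], Q = [[1, 2], [3]].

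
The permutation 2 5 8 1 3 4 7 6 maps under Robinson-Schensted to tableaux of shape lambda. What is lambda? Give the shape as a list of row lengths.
Row-insert each entry into an empty tableau.

After inserting 2: P = [[2]].
After inserting 5: P = [[2, 5]].
After inserting 8: P = [[2, 5, 8]].
After inserting 1: P = [[1, 5, 8], [2]].
After inserting 3: P = [[1, 3, 8], [2, 5]].
After inserting 4: P = [[1, 3, 4], [2, 5, 8]].
After inserting 7: P = [[1, 3, 4, 7], [2, 5, 8]].
After inserting 6: P = [[1, 3, 4, 6], [2, 5, 7], [8]].

The final insertion tableau P = [[1, 3, 4, 6], [2, 5, 7], [8]] has shape [4, 3, 1].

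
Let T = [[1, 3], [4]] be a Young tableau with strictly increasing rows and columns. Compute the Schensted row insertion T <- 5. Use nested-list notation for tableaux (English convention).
5 is larger than every entry of row 1, so it is appended to row 1. The new tableau is [[1, 3, 5], [4]].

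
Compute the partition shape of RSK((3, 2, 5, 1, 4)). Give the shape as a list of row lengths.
RSK row insertion gives P = [[1, 4], [2, 5], [3]], which has shape [2, 2, 1].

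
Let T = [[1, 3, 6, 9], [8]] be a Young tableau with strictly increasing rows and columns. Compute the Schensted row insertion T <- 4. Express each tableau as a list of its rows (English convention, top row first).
In row 1, 4 replaces 6 (the leftmost entry greater than 4); 6 is bumped to row 2. In row 2, 6 replaces 8 (the leftmost entry greater than 6); 8 is bumped to row 3. 8 starts a new row 3. The new tableau is [[1, 3, 4, 9], [6], [8]].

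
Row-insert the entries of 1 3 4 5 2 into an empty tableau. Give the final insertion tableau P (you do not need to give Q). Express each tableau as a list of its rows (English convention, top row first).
P = [[1, 2, 4, 5], [3]]

Insert 1: appended to row 1. P = [[1]].
Insert 3: appended to row 1. P = [[1, 3]].
Insert 4: appended to row 1. P = [[1, 3, 4]].
Insert 5: appended to row 1. P = [[1, 3, 4, 5]].
Insert 2: 2 bumps 3 from row 1; 3 starts row 2. P = [[1, 2, 4, 5], [3]].

So P = [[1, 2, 4, 5], [3]].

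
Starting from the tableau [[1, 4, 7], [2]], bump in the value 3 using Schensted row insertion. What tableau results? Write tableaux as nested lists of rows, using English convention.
[[1, 3, 7], [2, 4]]

In row 1, 3 replaces 4 (the leftmost entry greater than 3); 4 is bumped to row 2. 4 is appended to row 2. The new tableau is [[1, 3, 7], [2, 4]].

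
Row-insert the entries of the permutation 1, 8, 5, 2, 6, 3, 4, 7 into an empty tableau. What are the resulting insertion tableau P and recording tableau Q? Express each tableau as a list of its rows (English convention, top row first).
P = [[1, 2, 3, 4, 7], [5, 6], [8]], Q = [[1, 2, 5, 7, 8], [3, 6], [4]]

Insert each entry of the permutation into P by Schensted row insertion, recording in Q the position of each new cell.

Insert 1: appended to row 1. P = [[1]].
Insert 8: appended to row 1. P = [[1, 8]].
Insert 5: 5 bumps 8 from row 1; 8 starts row 2. P = [[1, 5], [8]].
Insert 2: 2 bumps 5 from row 1; 5 bumps 8 from row 2; 8 starts row 3. P = [[1, 2], [5], [8]].
Insert 6: appended to row 1. P = [[1, 2, 6], [5], [8]].
Insert 3: 3 bumps 6 from row 1; 6 appends to row 2. P = [[1, 2, 3], [5, 6], [8]].
Insert 4: appended to row 1. P = [[1, 2, 3, 4], [5, 6], [8]].
Insert 7: appended to row 1. P = [[1, 2, 3, 4, 7], [5, 6], [8]].

So P = [[1, 2, 3, 4, 7], [5, 6], [8]], Q = [[1, 2, 5, 7, 8], [3, 6], [4]].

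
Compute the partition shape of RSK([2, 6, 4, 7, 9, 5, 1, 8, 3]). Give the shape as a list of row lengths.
RSK row insertion gives P = [[1, 3, 5, 8], [2, 4, 9], [6, 7]], which has shape [4, 3, 2].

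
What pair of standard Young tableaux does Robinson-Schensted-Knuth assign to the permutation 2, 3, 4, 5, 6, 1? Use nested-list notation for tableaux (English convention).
Insert each entry of the permutation into P by Schensted row insertion, recording in Q the position of each new cell.

Insert 2: appended to row 1. P = [[2]].
Insert 3: appended to row 1. P = [[2, 3]].
Insert 4: appended to row 1. P = [[2, 3, 4]].
Insert 5: appended to row 1. P = [[2, 3, 4, 5]].
Insert 6: appended to row 1. P = [[2, 3, 4, 5, 6]].
Insert 1: 1 bumps 2 from row 1; 2 starts row 2. P = [[1, 3, 4, 5, 6], [2]].

So P = [[1, 3, 4, 5, 6], [2]], Q = [[1, 2, 3, 4, 5], [6]].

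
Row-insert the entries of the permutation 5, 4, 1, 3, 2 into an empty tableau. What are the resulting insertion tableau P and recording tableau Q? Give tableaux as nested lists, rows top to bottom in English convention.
Insert each entry of the permutation into P by Schensted row insertion, recording in Q the position of each new cell.

After inserting 5: P = [[5]].
After inserting 4: P = [[4], [5]].
After inserting 1: P = [[1], [4], [5]].
After inserting 3: P = [[1, 3], [4], [5]].
After inserting 2: P = [[1, 2], [3], [4], [5]].

So P = [[1, 2], [3], [4], [5]], Q = [[1, 4], [2], [3], [5]].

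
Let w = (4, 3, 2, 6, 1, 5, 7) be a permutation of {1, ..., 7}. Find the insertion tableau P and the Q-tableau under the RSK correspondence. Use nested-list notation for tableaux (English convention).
Insert each entry of the permutation into P by Schensted row insertion, recording in Q the position of each new cell.

Insert 4: appended to row 1. P = [[4]], Q = [[1]].
Insert 3: 3 bumps 4 from row 1; 4 starts row 2. P = [[3], [4]], Q = [[1], [2]].
Insert 2: 2 bumps 3 from row 1; 3 bumps 4 from row 2; 4 starts row 3. P = [[2], [3], [4]], Q = [[1], [2], [3]].
Insert 6: appended to row 1. P = [[2, 6], [3], [4]], Q = [[1, 4], [2], [3]].
Insert 1: 1 bumps 2 from row 1; 2 bumps 3 from row 2; 3 bumps 4 from row 3; 4 starts row 4. P = [[1, 6], [2], [3], [4]], Q = [[1, 4], [2], [3], [5]].
Insert 5: 5 bumps 6 from row 1; 6 appends to row 2. P = [[1, 5], [2, 6], [3], [4]], Q = [[1, 4], [2, 6], [3], [5]].
Insert 7: appended to row 1. P = [[1, 5, 7], [2, 6], [3], [4]], Q = [[1, 4, 7], [2, 6], [3], [5]].

So P = [[1, 5, 7], [2, 6], [3], [4]], Q = [[1, 4, 7], [2, 6], [3], [5]].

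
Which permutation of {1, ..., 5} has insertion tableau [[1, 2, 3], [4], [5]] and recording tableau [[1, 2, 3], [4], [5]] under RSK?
Reverse the RSK construction: for i from n down to 1, find the cell of Q containing i, remove the entry at that cell from P, and reverse-bump it up through P; the value ejected from row 1 is w(i).

Step i=5: Q has 5 at row 3, column 1; remove 5 from row 3 of P and reverse-bump: 5 enters row 2 and ejects 4; 4 enters row 1 and ejects 3. So w(5) = 3. P is now [[1, 2, 4], [5]].
Step i=4: Q has 4 at row 2, column 1; remove 5 from row 2 of P and reverse-bump: 5 enters row 1 and ejects 4. So w(4) = 4. P is now [[1, 2, 5]].
Step i=3: Q has 3 at row 1, column 3; remove that cell from P, ejecting 5. So w(3) = 5. P is now [[1, 2]].
Step i=2: Q has 2 at row 1, column 2; remove that cell from P, ejecting 2. So w(2) = 2. P is now [[1]].
Step i=1: Q has 1 at row 1, column 1; remove that cell from P, ejecting 1. So w(1) = 1. P is now [].

So w = 1 2 5 4 3.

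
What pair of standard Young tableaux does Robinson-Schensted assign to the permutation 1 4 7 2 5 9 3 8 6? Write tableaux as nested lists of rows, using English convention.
P = [[1, 2, 3, 6], [4, 5, 8], [7, 9]], Q = [[1, 2, 3, 6], [4, 5, 8], [7, 9]]

Insert each entry of the permutation into P by Schensted row insertion, recording in Q the position of each new cell.

Insert 1: appended to row 1. P = [[1]].
Insert 4: appended to row 1. P = [[1, 4]].
Insert 7: appended to row 1. P = [[1, 4, 7]].
Insert 2: 2 bumps 4 from row 1; 4 starts row 2. P = [[1, 2, 7], [4]].
Insert 5: 5 bumps 7 from row 1; 7 appends to row 2. P = [[1, 2, 5], [4, 7]].
Insert 9: appended to row 1. P = [[1, 2, 5, 9], [4, 7]].
Insert 3: 3 bumps 5 from row 1; 5 bumps 7 from row 2; 7 starts row 3. P = [[1, 2, 3, 9], [4, 5], [7]].
Insert 8: 8 bumps 9 from row 1; 9 appends to row 2. P = [[1, 2, 3, 8], [4, 5, 9], [7]].
Insert 6: 6 bumps 8 from row 1; 8 bumps 9 from row 2; 9 appends to row 3. P = [[1, 2, 3, 6], [4, 5, 8], [7, 9]].

So P = [[1, 2, 3, 6], [4, 5, 8], [7, 9]], Q = [[1, 2, 3, 6], [4, 5, 8], [7, 9]].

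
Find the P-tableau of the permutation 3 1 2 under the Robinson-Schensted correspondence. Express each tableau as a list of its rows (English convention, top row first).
Insert 3: appended to row 1. P = [[3]].
Insert 1: 1 bumps 3 from row 1; 3 starts row 2. P = [[1], [3]].
Insert 2: appended to row 1. P = [[1, 2], [3]].

So P = [[1, 2], [3]].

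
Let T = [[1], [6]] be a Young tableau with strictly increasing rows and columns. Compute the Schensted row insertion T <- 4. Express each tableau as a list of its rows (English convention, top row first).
[[1, 4], [6]]

4 is larger than every entry of row 1, so it is appended to row 1. The new tableau is [[1, 4], [6]].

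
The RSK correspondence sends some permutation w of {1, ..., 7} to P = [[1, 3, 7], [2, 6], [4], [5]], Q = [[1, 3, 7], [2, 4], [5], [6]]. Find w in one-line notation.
5 2 6 4 3 1 7

Reverse the RSK construction: for i from n down to 1, find the cell of Q containing i, remove the entry at that cell from P, and reverse-bump it up through P; the value ejected from row 1 is w(i).

Step i=7: Q has 7 at row 1, column 3; remove that cell from P, ejecting 7. So w(7) = 7. P is now [[1, 3], [2, 6], [4], [5]].
Step i=6: Q has 6 at row 4, column 1; remove 5 from row 4 of P and reverse-bump: 5 enters row 3 and ejects 4; 4 enters row 2 and ejects 2; 2 enters row 1 and ejects 1. So w(6) = 1. P is now [[2, 3], [4, 6], [5]].
Step i=5: Q has 5 at row 3, column 1; remove 5 from row 3 of P and reverse-bump: 5 enters row 2 and ejects 4; 4 enters row 1 and ejects 3. So w(5) = 3. P is now [[2, 4], [5, 6]].
Step i=4: Q has 4 at row 2, column 2; remove 6 from row 2 of P and reverse-bump: 6 enters row 1 and ejects 4. So w(4) = 4. P is now [[2, 6], [5]].
Step i=3: Q has 3 at row 1, column 2; remove that cell from P, ejecting 6. So w(3) = 6. P is now [[2], [5]].
Step i=2: Q has 2 at row 2, column 1; remove 5 from row 2 of P and reverse-bump: 5 enters row 1 and ejects 2. So w(2) = 2. P is now [[5]].
Step i=1: Q has 1 at row 1, column 1; remove that cell from P, ejecting 5. So w(1) = 5. P is now [].

So w = 5 2 6 4 3 1 7.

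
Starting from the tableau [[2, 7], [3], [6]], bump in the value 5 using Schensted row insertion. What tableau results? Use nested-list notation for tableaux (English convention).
[[2, 5], [3, 7], [6]]

In row 1, 5 replaces 7 (the leftmost entry greater than 5); 7 is bumped to row 2. 7 is appended to row 2. The new tableau is [[2, 5], [3, 7], [6]].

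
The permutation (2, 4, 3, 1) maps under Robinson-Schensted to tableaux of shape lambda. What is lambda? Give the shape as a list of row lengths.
Row-insert each entry into an empty tableau.

After inserting 2: P = [[2]].
After inserting 4: P = [[2, 4]].
After inserting 3: P = [[2, 3], [4]].
After inserting 1: P = [[1, 3], [2], [4]].

The final insertion tableau P = [[1, 3], [2], [4]] has shape [2, 1, 1].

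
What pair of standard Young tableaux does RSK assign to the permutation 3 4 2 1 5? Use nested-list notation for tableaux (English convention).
P = [[1, 4, 5], [2], [3]], Q = [[1, 2, 5], [3], [4]]

Insert each entry of the permutation into P by Schensted row insertion, recording in Q the position of each new cell.

Insert 3: appended to row 1. P = [[3]].
Insert 4: appended to row 1. P = [[3, 4]].
Insert 2: 2 bumps 3 from row 1; 3 starts row 2. P = [[2, 4], [3]].
Insert 1: 1 bumps 2 from row 1; 2 bumps 3 from row 2; 3 starts row 3. P = [[1, 4], [2], [3]].
Insert 5: appended to row 1. P = [[1, 4, 5], [2], [3]].

So P = [[1, 4, 5], [2], [3]], Q = [[1, 2, 5], [3], [4]].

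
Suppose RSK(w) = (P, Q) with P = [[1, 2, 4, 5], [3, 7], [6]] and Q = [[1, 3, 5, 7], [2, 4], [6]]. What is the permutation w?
6 1 7 3 4 2 5

Reverse the RSK construction: for i from n down to 1, find the cell of Q containing i, remove the entry at that cell from P, and reverse-bump it up through P; the value ejected from row 1 is w(i).

Step i=7: Q has 7 at row 1, column 4; remove that cell from P, ejecting 5. So w(7) = 5. P is now [[1, 2, 4], [3, 7], [6]].
Step i=6: Q has 6 at row 3, column 1; remove 6 from row 3 of P and reverse-bump: 6 enters row 2 and ejects 3; 3 enters row 1 and ejects 2. So w(6) = 2. P is now [[1, 3, 4], [6, 7]].
Step i=5: Q has 5 at row 1, column 3; remove that cell from P, ejecting 4. So w(5) = 4. P is now [[1, 3], [6, 7]].
Step i=4: Q has 4 at row 2, column 2; remove 7 from row 2 of P and reverse-bump: 7 enters row 1 and ejects 3. So w(4) = 3. P is now [[1, 7], [6]].
Step i=3: Q has 3 at row 1, column 2; remove that cell from P, ejecting 7. So w(3) = 7. P is now [[1], [6]].
Step i=2: Q has 2 at row 2, column 1; remove 6 from row 2 of P and reverse-bump: 6 enters row 1 and ejects 1. So w(2) = 1. P is now [[6]].
Step i=1: Q has 1 at row 1, column 1; remove that cell from P, ejecting 6. So w(1) = 6. P is now [].

So w = 6 1 7 3 4 2 5.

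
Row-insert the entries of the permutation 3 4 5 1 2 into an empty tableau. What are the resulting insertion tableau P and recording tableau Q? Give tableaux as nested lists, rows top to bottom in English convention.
Insert each entry of the permutation into P by Schensted row insertion, recording in Q the position of each new cell.

Insert 3: appended to row 1. P = [[3]].
Insert 4: appended to row 1. P = [[3, 4]].
Insert 5: appended to row 1. P = [[3, 4, 5]].
Insert 1: 1 bumps 3 from row 1; 3 starts row 2. P = [[1, 4, 5], [3]].
Insert 2: 2 bumps 4 from row 1; 4 appends to row 2. P = [[1, 2, 5], [3, 4]].

So P = [[1, 2, 5], [3, 4]], Q = [[1, 2, 3], [4, 5]].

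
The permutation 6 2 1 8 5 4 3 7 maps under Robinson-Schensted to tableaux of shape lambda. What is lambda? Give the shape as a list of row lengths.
Row-insert each entry into an empty tableau.

After inserting 6: P = [[6]].
After inserting 2: P = [[2], [6]].
After inserting 1: P = [[1], [2], [6]].
After inserting 8: P = [[1, 8], [2], [6]].
After inserting 5: P = [[1, 5], [2, 8], [6]].
After inserting 4: P = [[1, 4], [2, 5], [6, 8]].
After inserting 3: P = [[1, 3], [2, 4], [5, 8], [6]].
After inserting 7: P = [[1, 3, 7], [2, 4], [5, 8], [6]].

The final insertion tableau P = [[1, 3, 7], [2, 4], [5, 8], [6]] has shape [3, 2, 2, 1].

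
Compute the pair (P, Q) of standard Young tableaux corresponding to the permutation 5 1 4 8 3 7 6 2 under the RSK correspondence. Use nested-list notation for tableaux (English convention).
Insert each entry of the permutation into P by Schensted row insertion, recording in Q the position of each new cell.

Insert 5: appended to row 1. P = [[5]].
Insert 1: 1 bumps 5 from row 1; 5 starts row 2. P = [[1], [5]].
Insert 4: appended to row 1. P = [[1, 4], [5]].
Insert 8: appended to row 1. P = [[1, 4, 8], [5]].
Insert 3: 3 bumps 4 from row 1; 4 bumps 5 from row 2; 5 starts row 3. P = [[1, 3, 8], [4], [5]].
Insert 7: 7 bumps 8 from row 1; 8 appends to row 2. P = [[1, 3, 7], [4, 8], [5]].
Insert 6: 6 bumps 7 from row 1; 7 bumps 8 from row 2; 8 appends to row 3. P = [[1, 3, 6], [4, 7], [5, 8]].
Insert 2: 2 bumps 3 from row 1; 3 bumps 4 from row 2; 4 bumps 5 from row 3; 5 starts row 4. P = [[1, 2, 6], [3, 7], [4, 8], [5]].

So P = [[1, 2, 6], [3, 7], [4, 8], [5]], Q = [[1, 3, 4], [2, 6], [5, 7], [8]].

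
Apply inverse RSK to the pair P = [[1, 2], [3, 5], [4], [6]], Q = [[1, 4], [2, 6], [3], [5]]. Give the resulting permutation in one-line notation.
Reverse the RSK construction: for i from n down to 1, find the cell of Q containing i, remove the entry at that cell from P, and reverse-bump it up through P; the value ejected from row 1 is w(i).

Step i=6: Q has 6 at row 2, column 2; remove 5 from row 2 of P and reverse-bump: 5 enters row 1 and ejects 2. So w(6) = 2. P is now [[1, 5], [3], [4], [6]].
Step i=5: Q has 5 at row 4, column 1; remove 6 from row 4 of P and reverse-bump: 6 enters row 3 and ejects 4; 4 enters row 2 and ejects 3; 3 enters row 1 and ejects 1. So w(5) = 1. P is now [[3, 5], [4], [6]].
Step i=4: Q has 4 at row 1, column 2; remove that cell from P, ejecting 5. So w(4) = 5. P is now [[3], [4], [6]].
Step i=3: Q has 3 at row 3, column 1; remove 6 from row 3 of P and reverse-bump: 6 enters row 2 and ejects 4; 4 enters row 1 and ejects 3. So w(3) = 3. P is now [[4], [6]].
Step i=2: Q has 2 at row 2, column 1; remove 6 from row 2 of P and reverse-bump: 6 enters row 1 and ejects 4. So w(2) = 4. P is now [[6]].
Step i=1: Q has 1 at row 1, column 1; remove that cell from P, ejecting 6. So w(1) = 6. P is now [].

So w = 6 4 3 5 1 2.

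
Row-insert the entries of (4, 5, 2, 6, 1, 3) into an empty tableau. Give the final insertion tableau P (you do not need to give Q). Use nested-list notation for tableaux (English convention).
Insert 4: appended to row 1. P = [[4]].
Insert 5: appended to row 1. P = [[4, 5]].
Insert 2: 2 bumps 4 from row 1; 4 starts row 2. P = [[2, 5], [4]].
Insert 6: appended to row 1. P = [[2, 5, 6], [4]].
Insert 1: 1 bumps 2 from row 1; 2 bumps 4 from row 2; 4 starts row 3. P = [[1, 5, 6], [2], [4]].
Insert 3: 3 bumps 5 from row 1; 5 appends to row 2. P = [[1, 3, 6], [2, 5], [4]].

So P = [[1, 3, 6], [2, 5], [4]].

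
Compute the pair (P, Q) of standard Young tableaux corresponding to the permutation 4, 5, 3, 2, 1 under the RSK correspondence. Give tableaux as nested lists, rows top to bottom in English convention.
Insert each entry of the permutation into P by Schensted row insertion, recording in Q the position of each new cell.

After inserting 4: P = [[4]].
After inserting 5: P = [[4, 5]].
After inserting 3: P = [[3, 5], [4]].
After inserting 2: P = [[2, 5], [3], [4]].
After inserting 1: P = [[1, 5], [2], [3], [4]].

So P = [[1, 5], [2], [3], [4]], Q = [[1, 2], [3], [4], [5]].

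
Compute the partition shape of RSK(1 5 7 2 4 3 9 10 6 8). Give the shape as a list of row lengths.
[5, 4, 1]

Row-insert each entry into an empty tableau.

After inserting 1: P = [[1]].
After inserting 5: P = [[1, 5]].
After inserting 7: P = [[1, 5, 7]].
After inserting 2: P = [[1, 2, 7], [5]].
After inserting 4: P = [[1, 2, 4], [5, 7]].
After inserting 3: P = [[1, 2, 3], [4, 7], [5]].
After inserting 9: P = [[1, 2, 3, 9], [4, 7], [5]].
After inserting 10: P = [[1, 2, 3, 9, 10], [4, 7], [5]].
After inserting 6: P = [[1, 2, 3, 6, 10], [4, 7, 9], [5]].
After inserting 8: P = [[1, 2, 3, 6, 8], [4, 7, 9, 10], [5]].

The final insertion tableau P = [[1, 2, 3, 6, 8], [4, 7, 9, 10], [5]] has shape [5, 4, 1].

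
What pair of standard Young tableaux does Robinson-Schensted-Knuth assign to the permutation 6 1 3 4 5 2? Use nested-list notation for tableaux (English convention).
Insert each entry of the permutation into P by Schensted row insertion, recording in Q the position of each new cell.

Insert 6: appended to row 1. P = [[6]].
Insert 1: 1 bumps 6 from row 1; 6 starts row 2. P = [[1], [6]].
Insert 3: appended to row 1. P = [[1, 3], [6]].
Insert 4: appended to row 1. P = [[1, 3, 4], [6]].
Insert 5: appended to row 1. P = [[1, 3, 4, 5], [6]].
Insert 2: 2 bumps 3 from row 1; 3 bumps 6 from row 2; 6 starts row 3. P = [[1, 2, 4, 5], [3], [6]].

So P = [[1, 2, 4, 5], [3], [6]], Q = [[1, 3, 4, 5], [2], [6]].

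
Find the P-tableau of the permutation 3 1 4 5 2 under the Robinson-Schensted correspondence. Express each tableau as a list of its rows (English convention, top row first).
P = [[1, 2, 5], [3, 4]]

Insert 3: appended to row 1. P = [[3]].
Insert 1: 1 bumps 3 from row 1; 3 starts row 2. P = [[1], [3]].
Insert 4: appended to row 1. P = [[1, 4], [3]].
Insert 5: appended to row 1. P = [[1, 4, 5], [3]].
Insert 2: 2 bumps 4 from row 1; 4 appends to row 2. P = [[1, 2, 5], [3, 4]].

So P = [[1, 2, 5], [3, 4]].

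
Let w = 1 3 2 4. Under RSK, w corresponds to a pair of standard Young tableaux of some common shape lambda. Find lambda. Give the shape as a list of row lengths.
[3, 1]

Row-insert each entry into an empty tableau.

After inserting 1: P = [[1]].
After inserting 3: P = [[1, 3]].
After inserting 2: P = [[1, 2], [3]].
After inserting 4: P = [[1, 2, 4], [3]].

The final insertion tableau P = [[1, 2, 4], [3]] has shape [3, 1].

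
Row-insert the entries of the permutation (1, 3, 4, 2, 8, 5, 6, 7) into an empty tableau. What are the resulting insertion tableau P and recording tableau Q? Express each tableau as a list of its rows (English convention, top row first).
Insert each entry of the permutation into P by Schensted row insertion, recording in Q the position of each new cell.

Insert 1: appended to row 1. P = [[1]].
Insert 3: appended to row 1. P = [[1, 3]].
Insert 4: appended to row 1. P = [[1, 3, 4]].
Insert 2: 2 bumps 3 from row 1; 3 starts row 2. P = [[1, 2, 4], [3]].
Insert 8: appended to row 1. P = [[1, 2, 4, 8], [3]].
Insert 5: 5 bumps 8 from row 1; 8 appends to row 2. P = [[1, 2, 4, 5], [3, 8]].
Insert 6: appended to row 1. P = [[1, 2, 4, 5, 6], [3, 8]].
Insert 7: appended to row 1. P = [[1, 2, 4, 5, 6, 7], [3, 8]].

So P = [[1, 2, 4, 5, 6, 7], [3, 8]], Q = [[1, 2, 3, 5, 7, 8], [4, 6]].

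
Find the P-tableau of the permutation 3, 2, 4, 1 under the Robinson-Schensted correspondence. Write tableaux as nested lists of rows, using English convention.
After inserting 3: P = [[3]].
After inserting 2: P = [[2], [3]].
After inserting 4: P = [[2, 4], [3]].
After inserting 1: P = [[1, 4], [2], [3]].

So P = [[1, 4], [2], [3]].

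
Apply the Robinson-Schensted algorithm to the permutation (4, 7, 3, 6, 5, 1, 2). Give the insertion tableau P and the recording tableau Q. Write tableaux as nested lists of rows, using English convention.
Insert each entry of the permutation into P by Schensted row insertion, recording in Q the position of each new cell.

Insert 4: appended to row 1. P = [[4]].
Insert 7: appended to row 1. P = [[4, 7]].
Insert 3: 3 bumps 4 from row 1; 4 starts row 2. P = [[3, 7], [4]].
Insert 6: 6 bumps 7 from row 1; 7 appends to row 2. P = [[3, 6], [4, 7]].
Insert 5: 5 bumps 6 from row 1; 6 bumps 7 from row 2; 7 starts row 3. P = [[3, 5], [4, 6], [7]].
Insert 1: 1 bumps 3 from row 1; 3 bumps 4 from row 2; 4 bumps 7 from row 3; 7 starts row 4. P = [[1, 5], [3, 6], [4], [7]].
Insert 2: 2 bumps 5 from row 1; 5 bumps 6 from row 2; 6 appends to row 3. P = [[1, 2], [3, 5], [4, 6], [7]].

So P = [[1, 2], [3, 5], [4, 6], [7]], Q = [[1, 2], [3, 4], [5, 7], [6]].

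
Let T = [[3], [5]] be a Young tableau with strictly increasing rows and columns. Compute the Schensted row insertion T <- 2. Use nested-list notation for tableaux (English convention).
[[2], [3], [5]]

In row 1, 2 replaces 3 (the leftmost entry greater than 2); 3 is bumped to row 2. In row 2, 3 replaces 5 (the leftmost entry greater than 3); 5 is bumped to row 3. 5 starts a new row 3. The new tableau is [[2], [3], [5]].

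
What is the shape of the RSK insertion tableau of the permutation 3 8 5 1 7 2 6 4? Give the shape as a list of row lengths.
Row-insert each entry into an empty tableau.

After inserting 3: P = [[3]].
After inserting 8: P = [[3, 8]].
After inserting 5: P = [[3, 5], [8]].
After inserting 1: P = [[1, 5], [3], [8]].
After inserting 7: P = [[1, 5, 7], [3], [8]].
After inserting 2: P = [[1, 2, 7], [3, 5], [8]].
After inserting 6: P = [[1, 2, 6], [3, 5, 7], [8]].
After inserting 4: P = [[1, 2, 4], [3, 5, 6], [7], [8]].

The final insertion tableau P = [[1, 2, 4], [3, 5, 6], [7], [8]] has shape [3, 3, 1, 1].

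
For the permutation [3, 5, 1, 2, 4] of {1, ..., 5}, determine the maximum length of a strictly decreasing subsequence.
2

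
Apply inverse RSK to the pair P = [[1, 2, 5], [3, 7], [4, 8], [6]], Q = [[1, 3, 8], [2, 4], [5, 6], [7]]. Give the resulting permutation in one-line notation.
Reverse the RSK construction: for i from n down to 1, find the cell of Q containing i, remove the entry at that cell from P, and reverse-bump it up through P; the value ejected from row 1 is w(i).

Step i=8: Q has 8 at row 1, column 3; remove that cell from P, ejecting 5. So w(8) = 5. P is now [[1, 2], [3, 7], [4, 8], [6]].
Step i=7: Q has 7 at row 4, column 1; remove 6 from row 4 of P and reverse-bump: 6 enters row 3 and ejects 4; 4 enters row 2 and ejects 3; 3 enters row 1 and ejects 2. So w(7) = 2. P is now [[1, 3], [4, 7], [6, 8]].
Step i=6: Q has 6 at row 3, column 2; remove 8 from row 3 of P and reverse-bump: 8 enters row 2 and ejects 7; 7 enters row 1 and ejects 3. So w(6) = 3. P is now [[1, 7], [4, 8], [6]].
Step i=5: Q has 5 at row 3, column 1; remove 6 from row 3 of P and reverse-bump: 6 enters row 2 and ejects 4; 4 enters row 1 and ejects 1. So w(5) = 1. P is now [[4, 7], [6, 8]].
Step i=4: Q has 4 at row 2, column 2; remove 8 from row 2 of P and reverse-bump: 8 enters row 1 and ejects 7. So w(4) = 7. P is now [[4, 8], [6]].
Step i=3: Q has 3 at row 1, column 2; remove that cell from P, ejecting 8. So w(3) = 8. P is now [[4], [6]].
Step i=2: Q has 2 at row 2, column 1; remove 6 from row 2 of P and reverse-bump: 6 enters row 1 and ejects 4. So w(2) = 4. P is now [[6]].
Step i=1: Q has 1 at row 1, column 1; remove that cell from P, ejecting 6. So w(1) = 6. P is now [].

So w = 6 4 8 7 1 3 2 5.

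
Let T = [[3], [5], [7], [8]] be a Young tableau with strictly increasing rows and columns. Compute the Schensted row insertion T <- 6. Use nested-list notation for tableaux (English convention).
[[3, 6], [5], [7], [8]]

6 is larger than every entry of row 1, so it is appended to row 1. The new tableau is [[3, 6], [5], [7], [8]].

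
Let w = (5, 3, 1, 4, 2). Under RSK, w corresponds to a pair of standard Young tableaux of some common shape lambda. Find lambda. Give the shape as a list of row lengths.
[2, 2, 1]

Row-insert each entry into an empty tableau.

After inserting 5: P = [[5]].
After inserting 3: P = [[3], [5]].
After inserting 1: P = [[1], [3], [5]].
After inserting 4: P = [[1, 4], [3], [5]].
After inserting 2: P = [[1, 2], [3, 4], [5]].

The final insertion tableau P = [[1, 2], [3, 4], [5]] has shape [2, 2, 1].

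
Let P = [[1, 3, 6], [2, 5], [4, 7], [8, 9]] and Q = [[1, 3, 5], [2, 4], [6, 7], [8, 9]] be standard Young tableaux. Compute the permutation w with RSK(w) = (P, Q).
Reverse the RSK construction: for i from n down to 1, find the cell of Q containing i, remove the entry at that cell from P, and reverse-bump it up through P; the value ejected from row 1 is w(i).

Step i=9: Q has 9 at row 4, column 2; remove 9 from row 4 of P and reverse-bump: 9 enters row 3 and ejects 7; 7 enters row 2 and ejects 5; 5 enters row 1 and ejects 3. So w(9) = 3. P is now [[1, 5, 6], [2, 7], [4, 9], [8]].
Step i=8: Q has 8 at row 4, column 1; remove 8 from row 4 of P and reverse-bump: 8 enters row 3 and ejects 4; 4 enters row 2 and ejects 2; 2 enters row 1 and ejects 1. So w(8) = 1. P is now [[2, 5, 6], [4, 7], [8, 9]].
Step i=7: Q has 7 at row 3, column 2; remove 9 from row 3 of P and reverse-bump: 9 enters row 2 and ejects 7; 7 enters row 1 and ejects 6. So w(7) = 6. P is now [[2, 5, 7], [4, 9], [8]].
Step i=6: Q has 6 at row 3, column 1; remove 8 from row 3 of P and reverse-bump: 8 enters row 2 and ejects 4; 4 enters row 1 and ejects 2. So w(6) = 2. P is now [[4, 5, 7], [8, 9]].
Step i=5: Q has 5 at row 1, column 3; remove that cell from P, ejecting 7. So w(5) = 7. P is now [[4, 5], [8, 9]].
Step i=4: Q has 4 at row 2, column 2; remove 9 from row 2 of P and reverse-bump: 9 enters row 1 and ejects 5. So w(4) = 5. P is now [[4, 9], [8]].
Step i=3: Q has 3 at row 1, column 2; remove that cell from P, ejecting 9. So w(3) = 9. P is now [[4], [8]].
Step i=2: Q has 2 at row 2, column 1; remove 8 from row 2 of P and reverse-bump: 8 enters row 1 and ejects 4. So w(2) = 4. P is now [[8]].
Step i=1: Q has 1 at row 1, column 1; remove that cell from P, ejecting 8. So w(1) = 8. P is now [].

So w = 8 4 9 5 7 2 6 1 3.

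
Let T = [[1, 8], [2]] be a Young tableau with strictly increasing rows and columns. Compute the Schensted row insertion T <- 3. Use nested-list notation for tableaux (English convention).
[[1, 3], [2, 8]]

In row 1, 3 replaces 8 (the leftmost entry greater than 3); 8 is bumped to row 2. 8 is appended to row 2. The new tableau is [[1, 3], [2, 8]].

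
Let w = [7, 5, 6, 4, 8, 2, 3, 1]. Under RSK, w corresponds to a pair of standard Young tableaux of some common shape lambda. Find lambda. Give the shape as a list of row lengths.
RSK row insertion gives P = [[1, 3, 8], [2, 6], [4], [5], [7]], which has shape [3, 2, 1, 1, 1].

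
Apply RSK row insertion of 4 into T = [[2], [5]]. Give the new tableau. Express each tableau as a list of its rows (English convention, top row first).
4 is larger than every entry of row 1, so it is appended to row 1. The new tableau is [[2, 4], [5]].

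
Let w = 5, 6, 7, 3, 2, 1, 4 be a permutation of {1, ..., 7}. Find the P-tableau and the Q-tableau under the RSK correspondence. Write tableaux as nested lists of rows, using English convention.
Insert each entry of the permutation into P by Schensted row insertion, recording in Q the position of each new cell.

Insert 5: appended to row 1. P = [[5]].
Insert 6: appended to row 1. P = [[5, 6]].
Insert 7: appended to row 1. P = [[5, 6, 7]].
Insert 3: 3 bumps 5 from row 1; 5 starts row 2. P = [[3, 6, 7], [5]].
Insert 2: 2 bumps 3 from row 1; 3 bumps 5 from row 2; 5 starts row 3. P = [[2, 6, 7], [3], [5]].
Insert 1: 1 bumps 2 from row 1; 2 bumps 3 from row 2; 3 bumps 5 from row 3; 5 starts row 4. P = [[1, 6, 7], [2], [3], [5]].
Insert 4: 4 bumps 6 from row 1; 6 appends to row 2. P = [[1, 4, 7], [2, 6], [3], [5]].

So P = [[1, 4, 7], [2, 6], [3], [5]], Q = [[1, 2, 3], [4, 7], [5], [6]].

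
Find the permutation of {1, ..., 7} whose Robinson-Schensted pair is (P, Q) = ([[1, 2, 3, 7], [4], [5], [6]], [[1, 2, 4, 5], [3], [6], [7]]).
1 6 2 5 7 4 3

Reverse the RSK construction: for i from n down to 1, find the cell of Q containing i, remove the entry at that cell from P, and reverse-bump it up through P; the value ejected from row 1 is w(i).

Step i=7: Q has 7 at row 4, column 1; remove 6 from row 4 of P and reverse-bump: 6 enters row 3 and ejects 5; 5 enters row 2 and ejects 4; 4 enters row 1 and ejects 3. So w(7) = 3. P is now [[1, 2, 4, 7], [5], [6]].
Step i=6: Q has 6 at row 3, column 1; remove 6 from row 3 of P and reverse-bump: 6 enters row 2 and ejects 5; 5 enters row 1 and ejects 4. So w(6) = 4. P is now [[1, 2, 5, 7], [6]].
Step i=5: Q has 5 at row 1, column 4; remove that cell from P, ejecting 7. So w(5) = 7. P is now [[1, 2, 5], [6]].
Step i=4: Q has 4 at row 1, column 3; remove that cell from P, ejecting 5. So w(4) = 5. P is now [[1, 2], [6]].
Step i=3: Q has 3 at row 2, column 1; remove 6 from row 2 of P and reverse-bump: 6 enters row 1 and ejects 2. So w(3) = 2. P is now [[1, 6]].
Step i=2: Q has 2 at row 1, column 2; remove that cell from P, ejecting 6. So w(2) = 6. P is now [[1]].
Step i=1: Q has 1 at row 1, column 1; remove that cell from P, ejecting 1. So w(1) = 1. P is now [].

So w = 1 6 2 5 7 4 3.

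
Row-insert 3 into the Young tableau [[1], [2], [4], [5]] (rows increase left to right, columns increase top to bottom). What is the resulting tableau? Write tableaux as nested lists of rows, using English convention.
[[1, 3], [2], [4], [5]]

3 is larger than every entry of row 1, so it is appended to row 1. The new tableau is [[1, 3], [2], [4], [5]].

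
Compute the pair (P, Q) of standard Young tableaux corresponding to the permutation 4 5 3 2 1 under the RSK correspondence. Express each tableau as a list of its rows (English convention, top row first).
Insert each entry of the permutation into P by Schensted row insertion, recording in Q the position of each new cell.

Insert 4: appended to row 1. P = [[4]].
Insert 5: appended to row 1. P = [[4, 5]].
Insert 3: 3 bumps 4 from row 1; 4 starts row 2. P = [[3, 5], [4]].
Insert 2: 2 bumps 3 from row 1; 3 bumps 4 from row 2; 4 starts row 3. P = [[2, 5], [3], [4]].
Insert 1: 1 bumps 2 from row 1; 2 bumps 3 from row 2; 3 bumps 4 from row 3; 4 starts row 4. P = [[1, 5], [2], [3], [4]].

So P = [[1, 5], [2], [3], [4]], Q = [[1, 2], [3], [4], [5]].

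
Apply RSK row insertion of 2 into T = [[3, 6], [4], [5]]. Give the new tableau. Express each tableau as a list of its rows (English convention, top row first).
[[2, 6], [3], [4], [5]]

In row 1, 2 replaces 3 (the leftmost entry greater than 2); 3 is bumped to row 2. In row 2, 3 replaces 4 (the leftmost entry greater than 3); 4 is bumped to row 3. In row 3, 4 replaces 5 (the leftmost entry greater than 4); 5 is bumped to row 4. 5 starts a new row 4. The new tableau is [[2, 6], [3], [4], [5]].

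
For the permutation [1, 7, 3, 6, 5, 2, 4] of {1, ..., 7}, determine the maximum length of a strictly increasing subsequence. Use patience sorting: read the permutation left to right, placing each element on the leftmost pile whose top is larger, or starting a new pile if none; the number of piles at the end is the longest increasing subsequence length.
1: new pile. tops = [1]
7: new pile. tops = [1, 7]
3: onto pile 2 (replacing 7). tops = [1, 3]
6: new pile. tops = [1, 3, 6]
5: onto pile 3 (replacing 6). tops = [1, 3, 5]
2: onto pile 2 (replacing 3). tops = [1, 2, 5]
4: onto pile 3 (replacing 5). tops = [1, 2, 4]

3 piles, so the longest increasing subsequence has length 3.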